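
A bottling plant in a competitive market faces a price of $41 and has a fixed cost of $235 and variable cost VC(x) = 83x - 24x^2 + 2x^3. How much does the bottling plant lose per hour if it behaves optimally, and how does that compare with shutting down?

Profit = -$39 at x = 7

AVC = 83 - 24x + 2x^2 has its minimum $11 at x = 6; price $41 clears that bar, so the firm operates.
MC = 83 - 48x + 6x^2. Setting P = MC and taking the root on the rising branch gives x* = 7.
TR = 41·7 = 287. TC = 235 + 91 = 326. Profit = 287 − 326 = -$39.
Shutting down would mean losing the fixed cost of $235, so operating at a loss of $39 is better by $196.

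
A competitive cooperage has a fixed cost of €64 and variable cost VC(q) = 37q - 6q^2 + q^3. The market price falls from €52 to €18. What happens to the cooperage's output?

AVC = 37 - 6q + q^2, minimized at q = 3 where min AVC = €28. MC = 37 - 12q + 3q^2.
With P = €52 above the shutdown price, P = MC gives q = 5.
At P = €18 < min AVC = €28, price no longer covers variable cost at any output, so the firm shuts down: q = 0.

Output falls from 5 to 0 (the firm shuts down)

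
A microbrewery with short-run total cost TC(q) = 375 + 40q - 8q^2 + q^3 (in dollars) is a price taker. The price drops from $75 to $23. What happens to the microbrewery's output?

Output falls from 7 to 0 (the firm shuts down)

AVC = 40 - 8q + q^2, minimized at q = 4 where min AVC = $24. MC = 40 - 16q + 3q^2.
With P = $75 above the shutdown price, P = MC gives q = 7.
At P = $23 < min AVC = $24, price no longer covers variable cost at any output, so the firm shuts down: q = 0.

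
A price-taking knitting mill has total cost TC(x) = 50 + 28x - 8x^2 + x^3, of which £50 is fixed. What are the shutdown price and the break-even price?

Shutdown price = min AVC. AVC = 28 - 8x + x^2, with vertex at x = 4 and minimum £12.
ATC = 50/x + 28 - 8x + x^2. Setting dATC/dx = −50/x^2 − 8 + 2x = 0 gives x = 5 (since 2·5^3 − 8·5^2 = 50).
min ATC = 50/5 + 28 − 8·5 + 5^2 = £23. That is the break-even price.
Between these two prices the firm operates at a loss; above £23 it earns a profit.

Shutdown price = £12; break-even price = £23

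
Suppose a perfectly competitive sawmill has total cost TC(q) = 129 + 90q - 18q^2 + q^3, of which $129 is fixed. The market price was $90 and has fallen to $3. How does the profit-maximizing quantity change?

Output falls from 12 to 0 (the firm shuts down)

MC = 90 - 36q + 3q^2; the shutdown threshold is min AVC = $9 (at q = 9).
With P = $90 above the shutdown price, P = MC gives q = 12.
At P = $3 < min AVC = $9, price no longer covers variable cost at any output, so the firm shuts down: q = 0.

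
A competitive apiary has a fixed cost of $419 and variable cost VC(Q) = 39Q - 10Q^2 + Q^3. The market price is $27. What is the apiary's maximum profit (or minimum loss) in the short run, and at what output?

AVC = 39 - 10Q + Q^2; min AVC = $14 at Q = 5. Since P = $27 ≥ min AVC, the firm produces.
MC = 39 - 20Q + 3Q^2. Setting P = MC and taking the root on the rising branch gives Q* = 6.
TR = 27·6 = 162. TC = 419 + 90 = 509. Profit = 162 − 509 = -$347.
By producing, the firm covers all variable cost plus $72 of fixed cost; shutting down would lose the full $419.

Profit = -$347 at Q = 6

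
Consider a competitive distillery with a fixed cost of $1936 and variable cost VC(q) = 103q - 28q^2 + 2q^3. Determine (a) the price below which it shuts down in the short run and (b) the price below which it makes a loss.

Shutdown price = min AVC. AVC = 103 - 28q + 2q^2, with vertex at q = 7 and minimum $5.
ATC = 1936/q + 103 - 28q + 2q^2. Setting dATC/dq = −1936/q^2 − 28 + 4q = 0 gives q = 11 (since 4·11^3 − 28·11^2 = 1936).
min ATC = 1936/11 + 103 − 28·11 + 2·11^2 = $213. That is the break-even price.
For $5 ≤ P < $213 the firm produces at a loss; below $5 it shuts down.

Shutdown price = $5; break-even price = $213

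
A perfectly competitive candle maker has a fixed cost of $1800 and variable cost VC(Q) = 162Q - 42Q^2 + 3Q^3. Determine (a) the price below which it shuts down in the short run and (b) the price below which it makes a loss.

Shutdown price = min AVC. AVC = 162 - 42Q + 3Q^2, with vertex at Q = 7 and minimum $15.
ATC = 1800/Q + 162 - 42Q + 3Q^2. Setting dATC/dQ = −1800/Q^2 − 42 + 6Q = 0 gives Q = 10 (since 6·10^3 − 42·10^2 = 1800).
min ATC = 1800/10 + 162 − 42·10 + 3·10^2 = $222. That is the break-even price.
For $15 ≤ P < $222 the firm produces at a loss; below $15 it shuts down.

Shutdown price = $15; break-even price = $222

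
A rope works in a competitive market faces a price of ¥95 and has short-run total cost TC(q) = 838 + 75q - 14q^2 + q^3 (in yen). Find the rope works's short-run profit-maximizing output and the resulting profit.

Profit = -¥238 at q = 10

AVC = 75 - 14q + q^2 has its minimum ¥26 at q = 7; price ¥95 clears that bar, so the firm operates.
MC = 75 - 28q + 3q^2. Setting P = MC and taking the root on the rising branch gives q* = 10.
TR = 95·10 = 950. TC = 838 + 350 = 1188. Profit = 950 − 1188 = -¥238.
By producing, the firm covers all variable cost plus ¥600 of fixed cost; shutting down would lose the full ¥838.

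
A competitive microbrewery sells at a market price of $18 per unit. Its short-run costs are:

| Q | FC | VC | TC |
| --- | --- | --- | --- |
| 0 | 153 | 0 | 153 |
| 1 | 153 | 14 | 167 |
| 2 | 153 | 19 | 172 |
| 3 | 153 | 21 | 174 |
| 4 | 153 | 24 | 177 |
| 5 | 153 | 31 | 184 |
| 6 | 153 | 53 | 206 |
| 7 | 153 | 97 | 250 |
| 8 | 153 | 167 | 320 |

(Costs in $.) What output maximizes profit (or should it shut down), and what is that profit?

Tabulate TR − TC: Q=0: -153; Q=1: -149; Q=2: -136; Q=3: -120; Q=4: -105; Q=5: -94; Q=6: -98; Q=7: -124; Q=8: -176.
Profit is maximized at Q = 5. AVC there is 31/5 = $6.20 ≤ P, so producing beats shutting down (which would give -$153).

Q = 5; profit = -$94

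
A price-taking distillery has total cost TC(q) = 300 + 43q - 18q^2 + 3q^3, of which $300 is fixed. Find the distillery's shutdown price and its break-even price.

AVC = 43 - 18q + 3q^2; minimized at q = 3, giving min AVC = $16. That is the shutdown price.
ATC = 300/q + 43 - 18q + 3q^2. Setting dATC/dq = −300/q^2 − 18 + 6q = 0 gives q = 5 (since 6·5^3 − 18·5^2 = 300).
min ATC = 300/5 + 43 − 18·5 + 3·5^2 = $88. That is the break-even price.
Between these two prices the firm operates at a loss; above $88 it earns a profit.

Shutdown price = $16; break-even price = $88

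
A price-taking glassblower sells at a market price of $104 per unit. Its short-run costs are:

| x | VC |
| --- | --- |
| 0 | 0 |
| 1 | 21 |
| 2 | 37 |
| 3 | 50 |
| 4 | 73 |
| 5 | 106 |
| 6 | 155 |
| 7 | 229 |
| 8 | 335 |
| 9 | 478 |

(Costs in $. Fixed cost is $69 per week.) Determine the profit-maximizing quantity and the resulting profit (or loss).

Tabulate TR − TC: x=0: -69; x=1: 14; x=2: 102; x=3: 193; x=4: 274; x=5: 345; x=6: 400; x=7: 430; x=8: 428; x=9: 389.
Profit is maximized at x = 7. AVC there is 229/7 = $32.71 ≤ P, so producing beats shutting down (which would give -$69).

x = 7; profit = $430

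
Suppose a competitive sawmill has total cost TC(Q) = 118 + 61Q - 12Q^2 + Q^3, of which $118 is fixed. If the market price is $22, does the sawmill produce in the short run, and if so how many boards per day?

Shut down

From TC, MC = TC'(Q) = 61 - 24Q + 3Q^2 and AVC = VC/Q = 61 - 12Q + Q^2.
The AVC parabola has its vertex at Q = 12/2 = 6, where AVC = 61 - 12·6 + 6^2 = $25.
With P < min AVC ($22 < $25), every unit sold adds to the loss.
Best response: produce nothing and absorb the $118 fixed cost.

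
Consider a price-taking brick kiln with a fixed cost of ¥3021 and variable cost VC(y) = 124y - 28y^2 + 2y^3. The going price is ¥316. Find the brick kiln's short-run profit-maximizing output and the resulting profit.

AVC = 124 - 28y + 2y^2; min AVC = ¥26 at y = 7. Since P = ¥316 ≥ min AVC, the firm produces.
With MC = 124 - 56y + 6y^2, P = MC on the upward-sloping part at y* = 12.
TR = 316·12 = 3792. TC = 3021 + 912 = 3933. Profit = 3792 − 3933 = -¥141.
That loss of ¥141 beats the ¥3021 the firm would lose by shutting down; producing recovers ¥2880 of fixed cost.

Profit = -¥141 at y = 12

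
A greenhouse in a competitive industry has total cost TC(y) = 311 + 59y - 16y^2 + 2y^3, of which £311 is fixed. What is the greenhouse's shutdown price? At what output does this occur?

The shutdown price is the minimum of AVC. VC = 59y - 16y^2 + 2y^3, so AVC = 59 - 16y + 2y^2.
At the minimum of AVC, MC = AVC. MC = 59 - 32y + 6y^2; setting MC = AVC gives 4y^2 - 16y = 0, so y = 4. min AVC = 27.
So the shutdown price is £27.

£27 per unit, at y = 4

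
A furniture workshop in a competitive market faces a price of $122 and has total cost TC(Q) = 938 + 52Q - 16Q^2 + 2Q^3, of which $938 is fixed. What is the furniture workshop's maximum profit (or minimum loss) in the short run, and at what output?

AVC = 52 - 16Q + 2Q^2; min AVC = $20 at Q = 4. Since P = $122 ≥ min AVC, the firm produces.
With MC = 52 - 32Q + 6Q^2, P = MC on the upward-sloping part at Q* = 7.
TR = 122·7 = 854. TC = 938 + 266 = 1204. Profit = 854 − 1204 = -$350.
That loss of $350 beats the $938 the firm would lose by shutting down; producing recovers $588 of fixed cost.

Profit = -$350 at Q = 7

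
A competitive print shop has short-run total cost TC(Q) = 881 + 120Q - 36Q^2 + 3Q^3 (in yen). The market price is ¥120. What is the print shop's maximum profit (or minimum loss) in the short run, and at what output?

AVC = 120 - 36Q + 3Q^2 has its minimum ¥12 at Q = 6; price ¥120 clears that bar, so the firm operates.
With MC = 120 - 72Q + 9Q^2, P = MC on the upward-sloping part at Q* = 8.
TR = 120·8 = 960. TC = 881 + 192 = 1073. Profit = 960 − 1073 = -¥113.
By producing, the firm covers all variable cost plus ¥768 of fixed cost; shutting down would lose the full ¥881.

Profit = -¥113 at Q = 8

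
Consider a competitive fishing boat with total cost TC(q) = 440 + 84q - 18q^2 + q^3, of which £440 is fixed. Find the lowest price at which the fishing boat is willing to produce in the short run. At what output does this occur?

£3 per unit, at q = 9

Short-run supply begins at min AVC. From VC = 84q - 18q^2 + q^3, AVC = 84 - 18q + q^2.
dAVC/dq = -18 + 2q = 0 gives q = 9. min AVC = 84 - 18·9 + 9^2 = 3.
So the shutdown price is £3.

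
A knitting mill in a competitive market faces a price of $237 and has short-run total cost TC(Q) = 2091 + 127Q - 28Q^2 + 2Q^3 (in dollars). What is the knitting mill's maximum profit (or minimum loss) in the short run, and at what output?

Profit = -$155 at Q = 11

AVC = 127 - 28Q + 2Q^2; min AVC = $29 at Q = 7. Since P = $237 ≥ min AVC, the firm produces.
With MC = 127 - 56Q + 6Q^2, P = MC on the upward-sloping part at Q* = 11.
TR = 237·11 = 2607. TC = 2091 + 671 = 2762. Profit = 2607 − 2762 = -$155.
Shutting down would mean losing the fixed cost of $2091, so operating at a loss of $155 is better by $1936.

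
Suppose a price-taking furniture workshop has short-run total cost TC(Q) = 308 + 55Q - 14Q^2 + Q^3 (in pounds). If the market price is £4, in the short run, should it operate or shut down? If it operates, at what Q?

Strip out fixed cost: VC = 55Q - 14Q^2 + Q^3. Then AVC = 55 - 14Q + Q^2 and MC = 55 - 28Q + 3Q^2.
AVC hits its minimum where MC = AVC, at Q = 7, giving min AVC = 55 - 14·7 + 7^2 = £6.
With P < min AVC (£4 < £6), every unit sold adds to the loss.
Best response: produce nothing and absorb the £308 fixed cost.

Shut down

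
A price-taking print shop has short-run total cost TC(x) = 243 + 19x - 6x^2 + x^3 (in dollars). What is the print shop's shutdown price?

$10 per unit

The firm shuts down when price falls below the minimum of average variable cost. AVC = VC/x = 19 - 6x + x^2.
At the minimum of AVC, MC = AVC. MC = 19 - 12x + 3x^2; setting MC = AVC gives 2x^2 - 6x = 0, so x = 3. min AVC = 10.
So the shutdown price is $10.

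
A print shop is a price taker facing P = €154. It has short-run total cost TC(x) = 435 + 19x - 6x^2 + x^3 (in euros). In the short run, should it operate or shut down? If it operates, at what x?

Produce at x = 9

Strip out fixed cost: VC = 19x - 6x^2 + x^3. Then AVC = 19 - 6x + x^2 and MC = 19 - 12x + 3x^2.
The AVC parabola has its vertex at x = 6/2 = 3, where AVC = 19 - 6·3 + 3^2 = €10.
Because €154 ≥ €10, revenue can cover variable cost; the firm operates.
P = MC gives -135 - 12x + 3x^2 = 0, with roots -5 and 9. Take the larger (rising MC): x* = 9.
Check: AVC at x = 9 is €46 ≤ P, so revenue covers variable cost.
Profit = P·x − TC = 154·9 − 849 = €537.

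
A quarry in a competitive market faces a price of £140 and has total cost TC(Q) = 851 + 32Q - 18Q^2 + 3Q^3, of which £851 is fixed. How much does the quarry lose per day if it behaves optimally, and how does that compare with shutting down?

AVC = 32 - 18Q + 3Q^2 has its minimum £5 at Q = 3; price £140 clears that bar, so the firm operates.
With MC = 32 - 36Q + 9Q^2, P = MC on the upward-sloping part at Q* = 6.
TR = 140·6 = 840. TC = 851 + 192 = 1043. Profit = 840 − 1043 = -£203.
By producing, the firm covers all variable cost plus £648 of fixed cost; shutting down would lose the full £851.

Profit = -£203 at Q = 6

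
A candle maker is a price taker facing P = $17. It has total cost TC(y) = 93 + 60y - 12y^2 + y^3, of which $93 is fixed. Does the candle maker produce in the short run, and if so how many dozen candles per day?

From TC, MC = TC'(y) = 60 - 24y + 3y^2 and AVC = VC/y = 60 - 12y + y^2.
The AVC parabola has its vertex at y = 12/2 = 6, where AVC = 60 - 12·6 + 6^2 = $24.
P = $17 lies below min AVC = $24; no output level covers variable cost.
Best response: produce nothing and absorb the $93 fixed cost.

Shut down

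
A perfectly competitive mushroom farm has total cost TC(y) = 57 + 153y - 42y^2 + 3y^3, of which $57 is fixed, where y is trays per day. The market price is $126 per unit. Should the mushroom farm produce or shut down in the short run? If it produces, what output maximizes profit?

From TC, MC = TC'(y) = 153 - 84y + 9y^2 and AVC = VC/y = 153 - 42y + 3y^2.
AVC is minimized where dAVC/dy = -42 + 6y = 0, at y = 7; min AVC = 153 - 42·7 + 3·7^2 = $6.
Because $126 ≥ $6, revenue can cover variable cost; the firm operates.
P = MC gives 27 - 84y + 9y^2 = 0, with roots 1/3 and 9. Take the larger (rising MC): y* = 9.
Check: AVC at y = 9 is $18 ≤ P, so revenue covers variable cost.
Profit = P·y − TC = 126·9 − 219 = $915.

Produce at y = 9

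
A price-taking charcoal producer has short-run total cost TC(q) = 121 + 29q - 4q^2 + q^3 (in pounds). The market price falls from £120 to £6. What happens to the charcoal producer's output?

Output falls from 7 to 0 (the firm shuts down)

MC = 29 - 8q + 3q^2; the shutdown threshold is min AVC = £25 (at q = 2).
At P = £120 ≥ min AVC, set P = MC on the rising branch: q = 7.
At P = £6 < min AVC = £25, price no longer covers variable cost at any output, so the firm shuts down: q = 0.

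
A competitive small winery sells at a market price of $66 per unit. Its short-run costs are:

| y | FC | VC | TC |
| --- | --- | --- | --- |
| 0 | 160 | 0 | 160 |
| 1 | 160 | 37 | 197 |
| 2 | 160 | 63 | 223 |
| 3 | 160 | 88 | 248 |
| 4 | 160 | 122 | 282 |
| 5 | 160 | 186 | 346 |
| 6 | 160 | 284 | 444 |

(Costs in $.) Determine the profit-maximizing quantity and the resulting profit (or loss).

y = 5; profit = -$16

Profit at each row (π = 66y − TC): y=0: -160; y=1: -131; y=2: -91; y=3: -50; y=4: -18; y=5: -16; y=6: -48.
Profit is maximized at y = 5. AVC there is 186/5 = $37.20 ≤ P, so producing beats shutting down (which would give -$160).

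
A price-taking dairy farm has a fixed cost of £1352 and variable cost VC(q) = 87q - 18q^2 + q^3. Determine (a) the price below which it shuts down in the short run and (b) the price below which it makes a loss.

AVC = 87 - 18q + q^2; minimized at q = 9, giving min AVC = £6. That is the shutdown price.
ATC = 1352/q + 87 - 18q + q^2. Setting dATC/dq = −1352/q^2 − 18 + 2q = 0 gives q = 13 (since 2·13^3 − 18·13^2 = 1352).
min ATC = 1352/13 + 87 − 18·13 + 13^2 = £126. That is the break-even price.
For £6 ≤ P < £126 the firm produces at a loss; below £6 it shuts down.

Shutdown price = £6; break-even price = £126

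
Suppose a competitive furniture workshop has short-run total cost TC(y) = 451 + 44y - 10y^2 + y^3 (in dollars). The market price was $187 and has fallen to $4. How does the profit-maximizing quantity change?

Output falls from 11 to 0 (the firm shuts down)

AVC = 44 - 10y + y^2, minimized at y = 5 where min AVC = $19. MC = 44 - 20y + 3y^2.
With P = $187 above the shutdown price, P = MC gives y = 11.
At P = $4 < min AVC = $19, price no longer covers variable cost at any output, so the firm shuts down: y = 0.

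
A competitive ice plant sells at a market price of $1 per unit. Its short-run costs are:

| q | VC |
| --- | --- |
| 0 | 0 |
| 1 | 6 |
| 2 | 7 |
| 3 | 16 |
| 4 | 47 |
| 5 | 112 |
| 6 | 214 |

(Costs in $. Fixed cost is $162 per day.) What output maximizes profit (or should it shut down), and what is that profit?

q = 0 (shut down); profit = -$162

Profit at each row (π = 1q − TC): q=0: -162; q=1: -167; q=2: -167; q=3: -175; q=4: -205; q=5: -269; q=6: -370.
Profit is highest at q = 0. Equivalently, the lowest AVC in the table is 7/2 ≈ $3.50 at q = 2, and P = $1 falls below it — price never covers variable cost, so the firm shuts down and loses only its fixed cost.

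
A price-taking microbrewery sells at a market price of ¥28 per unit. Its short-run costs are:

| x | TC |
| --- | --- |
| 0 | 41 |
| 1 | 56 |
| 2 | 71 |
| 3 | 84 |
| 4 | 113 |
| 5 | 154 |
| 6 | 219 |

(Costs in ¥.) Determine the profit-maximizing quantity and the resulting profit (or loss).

x = 3; profit = ¥0

Compute π = P·x − TC at each output: x=0: -41; x=1: -28; x=2: -15; x=3: 0; x=4: -1; x=5: -14; x=6: -51.
Profit is maximized at x = 3. AVC there is 43/3 = ¥14.33 ≤ P, so producing beats shutting down (which would give -¥41).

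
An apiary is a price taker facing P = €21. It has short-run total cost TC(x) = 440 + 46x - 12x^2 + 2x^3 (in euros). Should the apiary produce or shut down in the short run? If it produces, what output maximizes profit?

Shut down

From TC, MC = TC'(x) = 46 - 24x + 6x^2 and AVC = VC/x = 46 - 12x + 2x^2.
AVC hits its minimum where MC = AVC, at x = 3, giving min AVC = 46 - 12·3 + 2·3^2 = €28.
Since P = €21 < min AVC = €28, price fails to cover variable cost at any output.
Shutting down limits the loss to fixed cost, €440.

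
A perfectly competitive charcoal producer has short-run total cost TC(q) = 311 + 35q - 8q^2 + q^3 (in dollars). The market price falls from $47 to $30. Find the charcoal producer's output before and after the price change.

AVC = 35 - 8q + q^2, minimized at q = 4 where min AVC = $19. MC = 35 - 16q + 3q^2.
With P = $47 above the shutdown price, P = MC gives q = 6.
At P = $30 ≥ min AVC, set P = MC: q = 5. The firm stays open but cuts output.

Output falls from 6 to 5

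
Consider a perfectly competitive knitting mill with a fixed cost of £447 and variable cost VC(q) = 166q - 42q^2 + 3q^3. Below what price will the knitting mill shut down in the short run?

The firm shuts down when price falls below the minimum of average variable cost. AVC = VC/q = 166 - 42q + 3q^2.
dAVC/dq = -42 + 6q = 0 gives q = 7. min AVC = 166 - 42·7 + 3·7^2 = 19.
For P < £19 the firm produces nothing.

£19 per unit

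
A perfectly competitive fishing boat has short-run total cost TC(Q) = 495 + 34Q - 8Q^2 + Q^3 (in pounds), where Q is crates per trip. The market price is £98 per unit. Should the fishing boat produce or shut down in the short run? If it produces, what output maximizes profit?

Produce at Q = 8

Variable cost is VC = 34Q - 8Q^2 + Q^3, so AVC = VC/Q = 34 - 8Q + Q^2 and MC = dTC/dQ = 34 - 16Q + 3Q^2.
AVC is minimized where dAVC/dQ = -8 + 2Q = 0, at Q = 4; min AVC = 34 - 8·4 + 4^2 = £18.
Since P = £98 ≥ min AVC = £18, price covers variable cost and the firm should produce.
Solving P = MC: -64 - 16Q + 3Q^2 = 0 ⇒ Q = -8/3 or 8. On the upward-sloping branch, Q* = 8.
Check: AVC at Q = 8 is £34 ≤ P, so revenue covers variable cost.
Profit = P·Q − TC = 98·8 − 767 = £17.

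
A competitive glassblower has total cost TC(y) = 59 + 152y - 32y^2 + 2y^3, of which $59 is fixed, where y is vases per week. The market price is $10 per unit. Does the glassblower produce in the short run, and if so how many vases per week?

Variable cost is VC = 152y - 32y^2 + 2y^3, so AVC = VC/y = 152 - 32y + 2y^2 and MC = dTC/dy = 152 - 64y + 6y^2.
AVC hits its minimum where MC = AVC, at y = 8, giving min AVC = 152 - 32·8 + 2·8^2 = $24.
With P < min AVC ($10 < $24), every unit sold adds to the loss.
Shutting down limits the loss to fixed cost, $59.

Shut down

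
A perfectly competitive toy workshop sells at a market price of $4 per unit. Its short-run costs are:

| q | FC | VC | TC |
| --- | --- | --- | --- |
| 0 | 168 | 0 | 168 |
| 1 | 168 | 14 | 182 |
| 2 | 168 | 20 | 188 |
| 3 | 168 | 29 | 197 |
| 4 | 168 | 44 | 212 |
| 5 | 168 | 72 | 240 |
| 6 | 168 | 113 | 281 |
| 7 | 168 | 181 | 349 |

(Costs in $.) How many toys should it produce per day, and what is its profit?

Compute π = P·q − TC at each output: q=0: -168; q=1: -178; q=2: -180; q=3: -185; q=4: -196; q=5: -220; q=6: -257; q=7: -321.
Profit is highest at q = 0. Equivalently, the lowest AVC in the table is 29/3 ≈ $9.67 at q = 3, and P = $4 falls below it — price never covers variable cost, so the firm shuts down and loses only its fixed cost.

q = 0 (shut down); profit = -$168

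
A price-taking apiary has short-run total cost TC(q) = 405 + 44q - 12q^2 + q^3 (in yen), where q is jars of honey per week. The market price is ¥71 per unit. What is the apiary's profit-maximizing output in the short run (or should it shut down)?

From TC, MC = TC'(q) = 44 - 24q + 3q^2 and AVC = VC/q = 44 - 12q + q^2.
The AVC parabola has its vertex at q = 12/2 = 6, where AVC = 44 - 12·6 + 6^2 = ¥8.
Because ¥71 ≥ ¥8, revenue can cover variable cost; the firm operates.
Solving P = MC: -27 - 24q + 3q^2 = 0 ⇒ q = -1 or 9. On the upward-sloping branch, q* = 9.
Check: AVC at q = 9 is ¥17 ≤ P, so revenue covers variable cost.
Profit = P·q − TC = 71·9 − 558 = ¥81.

Produce at q = 9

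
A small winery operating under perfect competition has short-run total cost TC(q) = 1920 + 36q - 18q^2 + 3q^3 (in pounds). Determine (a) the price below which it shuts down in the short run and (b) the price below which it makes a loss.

AVC = 36 - 18q + 3q^2; minimized at q = 3, giving min AVC = £9. That is the shutdown price.
ATC = 1920/q + 36 - 18q + 3q^2. Setting dATC/dq = −1920/q^2 − 18 + 6q = 0 gives q = 8 (since 6·8^3 − 18·8^2 = 1920).
min ATC = 1920/8 + 36 − 18·8 + 3·8^2 = £324. That is the break-even price.
Between these two prices the firm operates at a loss; above £324 it earns a profit.

Shutdown price = £9; break-even price = £324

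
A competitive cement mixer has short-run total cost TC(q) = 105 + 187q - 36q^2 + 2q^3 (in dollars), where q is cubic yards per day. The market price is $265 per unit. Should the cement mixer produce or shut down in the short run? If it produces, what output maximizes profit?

Produce at q = 13

From TC, MC = TC'(q) = 187 - 72q + 6q^2 and AVC = VC/q = 187 - 36q + 2q^2.
AVC is minimized where dAVC/dq = -36 + 4q = 0, at q = 9; min AVC = 187 - 36·9 + 2·9^2 = $25.
P = $265 exceeds min AVC = $25, so the firm stays open.
Solving P = MC: -78 - 72q + 6q^2 = 0 ⇒ q = -1 or 13. On the upward-sloping branch, q* = 13.
Check: AVC at q = 13 is $57 ≤ P, so revenue covers variable cost.
Profit = P·q − TC = 265·13 − 846 = $2599.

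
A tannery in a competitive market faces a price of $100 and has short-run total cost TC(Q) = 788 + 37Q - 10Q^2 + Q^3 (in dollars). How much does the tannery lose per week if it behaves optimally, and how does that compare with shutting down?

Profit = -$140 at Q = 9

AVC = 37 - 10Q + Q^2 has its minimum $12 at Q = 5; price $100 clears that bar, so the firm operates.
MC = 37 - 20Q + 3Q^2. Setting P = MC and taking the root on the rising branch gives Q* = 9.
TR = 100·9 = 900. TC = 788 + 252 = 1040. Profit = 900 − 1040 = -$140.
That loss of $140 beats the $788 the firm would lose by shutting down; producing recovers $648 of fixed cost.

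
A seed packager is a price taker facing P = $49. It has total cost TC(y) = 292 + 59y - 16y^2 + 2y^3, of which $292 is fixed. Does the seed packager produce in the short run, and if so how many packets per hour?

Variable cost is VC = 59y - 16y^2 + 2y^3, so AVC = VC/y = 59 - 16y + 2y^2 and MC = dTC/dy = 59 - 32y + 6y^2.
AVC hits its minimum where MC = AVC, at y = 4, giving min AVC = 59 - 16·4 + 2·4^2 = $27.
Since P = $49 ≥ min AVC = $27, price covers variable cost and the firm should produce.
Solving P = MC: 10 - 32y + 6y^2 = 0 ⇒ y = 1/3 or 5. On the upward-sloping branch, y* = 5.
Check: AVC at y = 5 is $29 ≤ P, so revenue covers variable cost.
Profit = P·y − TC = 49·5 − 437 = -$192, a loss, but smaller than the $292 fixed cost the firm would lose by shutting down.

Produce at y = 5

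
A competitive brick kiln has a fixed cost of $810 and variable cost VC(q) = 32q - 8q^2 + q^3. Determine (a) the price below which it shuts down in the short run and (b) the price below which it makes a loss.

AVC = 32 - 8q + q^2; minimized at q = 4, giving min AVC = $16. That is the shutdown price.
ATC = 810/q + 32 - 8q + q^2. Setting dATC/dq = −810/q^2 − 8 + 2q = 0 gives q = 9 (since 2·9^3 − 8·9^2 = 810).
min ATC = 810/9 + 32 − 8·9 + 9^2 = $131. That is the break-even price.
For $16 ≤ P < $131 the firm produces at a loss; below $16 it shuts down.

Shutdown price = $16; break-even price = $131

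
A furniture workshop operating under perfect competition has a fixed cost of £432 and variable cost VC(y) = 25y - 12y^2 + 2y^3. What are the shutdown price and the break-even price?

Shutdown price = £7; break-even price = £97

Shutdown price = min AVC. AVC = 25 - 12y + 2y^2, with vertex at y = 3 and minimum £7.
ATC = 432/y + 25 - 12y + 2y^2. Setting dATC/dy = −432/y^2 − 12 + 4y = 0 gives y = 6 (since 4·6^3 − 12·6^2 = 432).
min ATC = 432/6 + 25 − 12·6 + 2·6^2 = £97. That is the break-even price.
For £7 ≤ P < £97 the firm produces at a loss; below £7 it shuts down.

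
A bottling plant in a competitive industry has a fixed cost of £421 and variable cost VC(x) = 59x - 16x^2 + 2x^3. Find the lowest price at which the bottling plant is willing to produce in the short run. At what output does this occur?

The firm shuts down when price falls below the minimum of average variable cost. AVC = VC/x = 59 - 16x + 2x^2.
At the minimum of AVC, MC = AVC. MC = 59 - 32x + 6x^2; setting MC = AVC gives 4x^2 - 16x = 0, so x = 4. min AVC = 27.
So the shutdown price is £27.

£27 per unit, at x = 4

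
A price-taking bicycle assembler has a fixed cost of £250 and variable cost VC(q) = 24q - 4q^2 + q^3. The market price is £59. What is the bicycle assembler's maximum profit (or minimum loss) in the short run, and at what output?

Profit = -£100 at q = 5

AVC = 24 - 4q + q^2 has its minimum £20 at q = 2; price £59 clears that bar, so the firm operates.
MC = 24 - 8q + 3q^2. Setting P = MC and taking the root on the rising branch gives q* = 5.
TR = 59·5 = 295. TC = 250 + 145 = 395. Profit = 295 − 395 = -£100.
By producing, the firm covers all variable cost plus £150 of fixed cost; shutting down would lose the full £250.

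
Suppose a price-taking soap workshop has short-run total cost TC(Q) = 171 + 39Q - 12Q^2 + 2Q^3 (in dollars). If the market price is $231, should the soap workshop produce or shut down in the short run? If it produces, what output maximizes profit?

Produce at Q = 8

Variable cost is VC = 39Q - 12Q^2 + 2Q^3, so AVC = VC/Q = 39 - 12Q + 2Q^2 and MC = dTC/dQ = 39 - 24Q + 6Q^2.
The AVC parabola has its vertex at Q = 12/4 = 3, where AVC = 39 - 12·3 + 2·3^2 = $21.
P = $231 exceeds min AVC = $21, so the firm stays open.
Set P = MC: 231 = 39 - 24Q + 6Q^2 → -192 - 24Q + 6Q^2 = 0. The roots are Q = -4 and Q = 8; the profit-maximizing output is on the rising part of MC, so Q* = 8.
Check: AVC at Q = 8 is $71 ≤ P, so revenue covers variable cost.
Profit = P·Q − TC = 231·8 − 739 = $1109.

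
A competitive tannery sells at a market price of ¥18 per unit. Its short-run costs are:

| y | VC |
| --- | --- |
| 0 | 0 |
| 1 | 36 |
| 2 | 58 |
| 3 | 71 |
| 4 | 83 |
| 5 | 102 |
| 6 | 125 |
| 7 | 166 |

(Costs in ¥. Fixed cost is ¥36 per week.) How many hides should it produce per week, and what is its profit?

y = 0 (shut down); profit = -¥36

Tabulate TR − TC: y=0: -36; y=1: -54; y=2: -58; y=3: -53; y=4: -47; y=5: -48; y=6: -53; y=7: -76.
Profit is highest at y = 0. Equivalently, the lowest AVC in the table is 102/5 ≈ ¥20.40 at y = 5, and P = ¥18 falls below it — price never covers variable cost, so the firm shuts down and loses only its fixed cost.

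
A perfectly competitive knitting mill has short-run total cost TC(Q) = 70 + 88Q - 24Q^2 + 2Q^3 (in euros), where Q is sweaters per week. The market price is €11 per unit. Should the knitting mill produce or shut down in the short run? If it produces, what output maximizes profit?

Variable cost is VC = 88Q - 24Q^2 + 2Q^3, so AVC = VC/Q = 88 - 24Q + 2Q^2 and MC = dTC/dQ = 88 - 48Q + 6Q^2.
AVC is minimized where dAVC/dQ = -24 + 4Q = 0, at Q = 6; min AVC = 88 - 24·6 + 2·6^2 = €16.
With P < min AVC (€11 < €16), every unit sold adds to the loss.
The firm minimizes its loss by shutting down and losing only its fixed cost of €70.

Shut down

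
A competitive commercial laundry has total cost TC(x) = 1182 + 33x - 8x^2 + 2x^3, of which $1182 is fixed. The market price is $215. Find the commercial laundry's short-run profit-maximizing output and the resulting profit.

Profit = -$202 at x = 7

AVC = 33 - 8x + 2x^2 has its minimum $25 at x = 2; price $215 clears that bar, so the firm operates.
With MC = 33 - 16x + 6x^2, P = MC on the upward-sloping part at x* = 7.
TR = 215·7 = 1505. TC = 1182 + 525 = 1707. Profit = 1505 − 1707 = -$202.
That loss of $202 beats the $1182 the firm would lose by shutting down; producing recovers $980 of fixed cost.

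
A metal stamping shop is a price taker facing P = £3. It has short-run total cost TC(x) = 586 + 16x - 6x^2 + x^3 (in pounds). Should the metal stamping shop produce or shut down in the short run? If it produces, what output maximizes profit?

Shut down

Strip out fixed cost: VC = 16x - 6x^2 + x^3. Then AVC = 16 - 6x + x^2 and MC = 16 - 12x + 3x^2.
The AVC parabola has its vertex at x = 6/2 = 3, where AVC = 16 - 6·3 + 3^2 = £7.
P = £3 lies below min AVC = £7; no output level covers variable cost.
Best response: produce nothing and absorb the £586 fixed cost.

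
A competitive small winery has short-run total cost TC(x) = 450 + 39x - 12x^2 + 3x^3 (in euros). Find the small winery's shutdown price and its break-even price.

Shutdown price = €27; break-even price = €144

AVC = 39 - 12x + 3x^2; minimized at x = 2, giving min AVC = €27. That is the shutdown price.
ATC = 450/x + 39 - 12x + 3x^2. Setting dATC/dx = −450/x^2 − 12 + 6x = 0 gives x = 5 (since 6·5^3 − 12·5^2 = 450).
min ATC = 450/5 + 39 − 12·5 + 3·5^2 = €144. That is the break-even price.
For €27 ≤ P < €144 the firm produces at a loss; below €27 it shuts down.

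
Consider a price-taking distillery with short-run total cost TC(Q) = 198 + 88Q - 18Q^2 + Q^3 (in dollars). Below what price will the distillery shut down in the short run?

$7 per unit

The firm shuts down when price falls below the minimum of average variable cost. AVC = VC/Q = 88 - 18Q + Q^2.
dAVC/dQ = -18 + 2Q = 0 gives Q = 9. min AVC = 88 - 18·9 + 9^2 = 7.
The firm shuts down for any P below $7.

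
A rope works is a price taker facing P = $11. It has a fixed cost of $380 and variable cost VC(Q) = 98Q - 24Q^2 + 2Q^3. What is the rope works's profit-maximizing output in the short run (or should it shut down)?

Shut down

Variable cost is VC = 98Q - 24Q^2 + 2Q^3, so AVC = VC/Q = 98 - 24Q + 2Q^2 and MC = dTC/dQ = 98 - 48Q + 6Q^2.
The AVC parabola has its vertex at Q = 24/4 = 6, where AVC = 98 - 24·6 + 2·6^2 = $26.
Since P = $11 < min AVC = $26, price fails to cover variable cost at any output.
The firm minimizes its loss by shutting down and losing only its fixed cost of $380.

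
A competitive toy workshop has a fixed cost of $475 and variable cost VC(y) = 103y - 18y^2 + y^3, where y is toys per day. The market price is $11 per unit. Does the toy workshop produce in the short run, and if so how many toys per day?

Shut down

Variable cost is VC = 103y - 18y^2 + y^3, so AVC = VC/y = 103 - 18y + y^2 and MC = dTC/dy = 103 - 36y + 3y^2.
The AVC parabola has its vertex at y = 18/2 = 9, where AVC = 103 - 18·9 + 9^2 = $22.
P = $11 lies below min AVC = $22; no output level covers variable cost.
The firm minimizes its loss by shutting down and losing only its fixed cost of $475.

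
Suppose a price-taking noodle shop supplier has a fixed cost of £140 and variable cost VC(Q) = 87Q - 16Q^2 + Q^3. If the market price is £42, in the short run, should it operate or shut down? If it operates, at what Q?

Produce at Q = 9

Variable cost is VC = 87Q - 16Q^2 + Q^3, so AVC = VC/Q = 87 - 16Q + Q^2 and MC = dTC/dQ = 87 - 32Q + 3Q^2.
AVC hits its minimum where MC = AVC, at Q = 8, giving min AVC = 87 - 16·8 + 8^2 = £23.
P = £42 exceeds min AVC = £23, so the firm stays open.
P = MC gives 45 - 32Q + 3Q^2 = 0, with roots 5/3 and 9. Take the larger (rising MC): Q* = 9.
Check: AVC at Q = 9 is £24 ≤ P, so revenue covers variable cost.
Profit = P·Q − TC = 42·9 − 356 = £22.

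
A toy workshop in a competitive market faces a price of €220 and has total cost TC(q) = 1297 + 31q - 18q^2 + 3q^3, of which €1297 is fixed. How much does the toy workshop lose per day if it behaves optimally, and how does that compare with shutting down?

Profit = -€121 at q = 7

AVC = 31 - 18q + 3q^2 has its minimum €4 at q = 3; price €220 clears that bar, so the firm operates.
MC = 31 - 36q + 9q^2. Setting P = MC and taking the root on the rising branch gives q* = 7.
TR = 220·7 = 1540. TC = 1297 + 364 = 1661. Profit = 1540 − 1661 = -€121.
By producing, the firm covers all variable cost plus €1176 of fixed cost; shutting down would lose the full €1297.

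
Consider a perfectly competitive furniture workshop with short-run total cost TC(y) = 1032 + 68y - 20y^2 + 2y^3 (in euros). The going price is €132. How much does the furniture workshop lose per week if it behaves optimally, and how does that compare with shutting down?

Profit = -€264 at y = 8

AVC = 68 - 20y + 2y^2 has its minimum €18 at y = 5; price €132 clears that bar, so the firm operates.
With MC = 68 - 40y + 6y^2, P = MC on the upward-sloping part at y* = 8.
TR = 132·8 = 1056. TC = 1032 + 288 = 1320. Profit = 1056 − 1320 = -€264.
That loss of €264 beats the €1032 the firm would lose by shutting down; producing recovers €768 of fixed cost.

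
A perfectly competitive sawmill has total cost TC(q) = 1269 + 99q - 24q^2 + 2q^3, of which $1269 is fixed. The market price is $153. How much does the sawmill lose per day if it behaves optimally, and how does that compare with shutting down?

AVC = 99 - 24q + 2q^2 has its minimum $27 at q = 6; price $153 clears that bar, so the firm operates.
With MC = 99 - 48q + 6q^2, P = MC on the upward-sloping part at q* = 9.
TR = 153·9 = 1377. TC = 1269 + 405 = 1674. Profit = 1377 − 1674 = -$297.
By producing, the firm covers all variable cost plus $972 of fixed cost; shutting down would lose the full $1269.

Profit = -$297 at q = 9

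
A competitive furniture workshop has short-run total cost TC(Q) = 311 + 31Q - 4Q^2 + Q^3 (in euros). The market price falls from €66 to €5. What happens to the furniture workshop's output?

Output falls from 5 to 0 (the firm shuts down)

MC = 31 - 8Q + 3Q^2; the shutdown threshold is min AVC = €27 (at Q = 2).
At P = €66 ≥ min AVC, set P = MC on the rising branch: Q = 5.
At P = €5 < min AVC = €27, price no longer covers variable cost at any output, so the firm shuts down: Q = 0.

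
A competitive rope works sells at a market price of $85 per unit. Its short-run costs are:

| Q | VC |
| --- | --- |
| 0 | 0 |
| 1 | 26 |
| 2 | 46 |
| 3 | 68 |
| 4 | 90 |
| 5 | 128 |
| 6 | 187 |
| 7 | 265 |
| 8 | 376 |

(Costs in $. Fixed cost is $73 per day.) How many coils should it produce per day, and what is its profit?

Profit at each row (π = 85Q − TC): Q=0: -73; Q=1: -14; Q=2: 51; Q=3: 114; Q=4: 177; Q=5: 224; Q=6: 250; Q=7: 257; Q=8: 231.
Profit is maximized at Q = 7. AVC there is 265/7 = $37.86 ≤ P, so producing beats shutting down (which would give -$73).

Q = 7; profit = $257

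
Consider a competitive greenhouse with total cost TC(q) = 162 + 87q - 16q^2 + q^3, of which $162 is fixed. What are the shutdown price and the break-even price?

Shutdown price = $23; break-even price = $42

AVC = 87 - 16q + q^2; minimized at q = 8, giving min AVC = $23. That is the shutdown price.
ATC = 162/q + 87 - 16q + q^2. Setting dATC/dq = −162/q^2 − 16 + 2q = 0 gives q = 9 (since 2·9^3 − 16·9^2 = 162).
min ATC = 162/9 + 87 − 16·9 + 9^2 = $42. That is the break-even price.
For $23 ≤ P < $42 the firm produces at a loss; below $23 it shuts down.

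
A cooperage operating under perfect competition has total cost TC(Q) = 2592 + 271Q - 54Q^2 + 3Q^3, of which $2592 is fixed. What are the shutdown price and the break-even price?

Shutdown price = min AVC. AVC = 271 - 54Q + 3Q^2, with vertex at Q = 9 and minimum $28.
ATC = 2592/Q + 271 - 54Q + 3Q^2. Setting dATC/dQ = −2592/Q^2 − 54 + 6Q = 0 gives Q = 12 (since 6·12^3 − 54·12^2 = 2592).
min ATC = 2592/12 + 271 − 54·12 + 3·12^2 = $271. That is the break-even price.
For $28 ≤ P < $271 the firm produces at a loss; below $28 it shuts down.

Shutdown price = $28; break-even price = $271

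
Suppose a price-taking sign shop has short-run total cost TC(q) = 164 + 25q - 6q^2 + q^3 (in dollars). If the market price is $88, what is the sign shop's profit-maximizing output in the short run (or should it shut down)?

From TC, MC = TC'(q) = 25 - 12q + 3q^2 and AVC = VC/q = 25 - 6q + q^2.
The AVC parabola has its vertex at q = 6/2 = 3, where AVC = 25 - 6·3 + 3^2 = $16.
Since P = $88 ≥ min AVC = $16, price covers variable cost and the firm should produce.
Set P = MC: 88 = 25 - 12q + 3q^2 → -63 - 12q + 3q^2 = 0. The roots are q = -3 and q = 7; the profit-maximizing output is on the rising part of MC, so q* = 7.
Check: AVC at q = 7 is $32 ≤ P, so revenue covers variable cost.
Profit = P·q − TC = 88·7 − 388 = $228.

Produce at q = 7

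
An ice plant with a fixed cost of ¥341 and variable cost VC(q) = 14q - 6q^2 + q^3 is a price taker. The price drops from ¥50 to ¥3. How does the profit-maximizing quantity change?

Output falls from 6 to 0 (the firm shuts down)

AVC = 14 - 6q + q^2, minimized at q = 3 where min AVC = ¥5. MC = 14 - 12q + 3q^2.
With P = ¥50 above the shutdown price, P = MC gives q = 6.
At P = ¥3 < min AVC = ¥5, price no longer covers variable cost at any output, so the firm shuts down: q = 0.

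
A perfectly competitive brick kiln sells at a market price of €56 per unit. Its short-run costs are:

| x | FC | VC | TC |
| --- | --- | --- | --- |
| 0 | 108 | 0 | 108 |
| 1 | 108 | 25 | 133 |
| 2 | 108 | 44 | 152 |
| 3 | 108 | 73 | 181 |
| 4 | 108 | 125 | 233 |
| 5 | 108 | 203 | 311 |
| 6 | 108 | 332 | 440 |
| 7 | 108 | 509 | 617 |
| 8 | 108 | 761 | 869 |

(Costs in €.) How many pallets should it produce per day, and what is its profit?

Tabulate TR − TC: x=0: -108; x=1: -77; x=2: -40; x=3: -13; x=4: -9; x=5: -31; x=6: -104; x=7: -225; x=8: -421.
Profit is maximized at x = 4. AVC there is 125/4 = €31.25 ≤ P, so producing beats shutting down (which would give -€108).

x = 4; profit = -€9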